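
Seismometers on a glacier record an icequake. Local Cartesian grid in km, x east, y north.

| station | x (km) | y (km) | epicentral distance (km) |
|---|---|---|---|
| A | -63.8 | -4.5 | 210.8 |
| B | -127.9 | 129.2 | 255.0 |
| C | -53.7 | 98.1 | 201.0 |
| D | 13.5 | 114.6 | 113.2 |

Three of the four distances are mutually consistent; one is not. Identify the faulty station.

C

Solve using three stations at a time. Using A, B, D (subtract circle equations pairwise → linear system) gives (x, y) ≈ (124.2, 90.9).
Distances from that point to each station vs reported:
  A: calculated 210.8 vs reported 210.8 → residual 0.0 km
  B: calculated 255.0 vs reported 255.0 → residual 0.0 km
  C: calculated 178.1 vs reported 201.0 → residual 22.9 km
  D: calculated 113.2 vs reported 113.2 → residual 0.0 km
A, B, D are mutually consistent (residuals ≈ 0); C is off by 22.9 km.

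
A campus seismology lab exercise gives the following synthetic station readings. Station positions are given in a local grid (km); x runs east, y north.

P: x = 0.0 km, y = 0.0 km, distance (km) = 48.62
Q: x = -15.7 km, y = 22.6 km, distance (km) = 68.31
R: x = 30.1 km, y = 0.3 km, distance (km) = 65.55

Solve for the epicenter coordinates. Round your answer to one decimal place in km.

-16.6 km east, -45.7 km north

Circle about each station: x² + y² = 48.62²; (x + 15.7)² + (y − 22.6)² = 68.31²; (x − 30.1)² + (y − 0.3)² = 65.55².
Subtracting pairs of circle equations eliminates x²+y² and gives linear equations (the radical axes):
-31.4 x + 45.2 y = -1545.10
60.2 x + 0.6 y = -1026.80
Solving the 2×2 system: x ≈ -16.6, y ≈ -45.7 km.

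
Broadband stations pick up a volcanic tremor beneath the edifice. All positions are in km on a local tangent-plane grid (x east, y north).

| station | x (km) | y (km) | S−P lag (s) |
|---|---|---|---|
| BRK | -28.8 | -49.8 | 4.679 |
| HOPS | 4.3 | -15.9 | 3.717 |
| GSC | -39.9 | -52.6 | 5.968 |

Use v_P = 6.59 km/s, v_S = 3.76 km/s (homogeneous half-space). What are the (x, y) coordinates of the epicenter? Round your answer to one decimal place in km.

Distance from S−P lag: d = Δt · v_P v_S / (v_P − v_S) = Δt · (6.59·3.76)/(6.59−3.76) ≈ 8.7556·Δt.
So d_BRK = 40.97, d_HOPS = 32.54, d_GSC = 52.25 km.
Circle about each station: (x + 28.8)² + (y + 49.8)² = 40.97²; (x − 4.3)² + (y + 15.9)² = 32.54²; (x + 39.9)² + (y + 52.6)² = 52.25².
Subtracting the BRK equation from the HOPS and GSC equations removes the quadratic terms:
66.2 x + 67.8 y = -2418.49
-22.2 x − 5.6 y = -2.23
Solving the 2×2 system: x ≈ 12.1, y ≈ -47.5 km.
Check against BRK (with the unrounded x, y): √((x + 28.8)²+(y + 49.8)²) = 40.94 ≈ 40.97 km. ✓

(12.1, -47.5)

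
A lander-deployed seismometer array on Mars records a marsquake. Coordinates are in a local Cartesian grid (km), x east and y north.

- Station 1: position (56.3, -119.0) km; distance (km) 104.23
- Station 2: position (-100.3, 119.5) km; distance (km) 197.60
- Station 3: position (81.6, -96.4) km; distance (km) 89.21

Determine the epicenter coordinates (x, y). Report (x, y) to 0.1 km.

Circle about each station: (x − 56.3)² + (y + 119.0)² = 104.23²; (x + 100.3)² + (y − 119.5)² = 197.60²; (x − 81.6)² + (y + 96.4)² = 89.21².
Subtracting pairs of circle equations eliminates x²+y² and gives linear equations (the radical axes):
-313.2 x + 477.0 y = -21172.22
50.6 x + 45.2 y = 1526.30
Solving the 2×2 system: x ≈ 44.0, y ≈ -15.5 km.
Check against Station 1 (with the unrounded x, y): √((x − 56.3)²+(y + 119.0)²) = 104.23 ≈ 104.23 km. ✓

(44.0, -15.5)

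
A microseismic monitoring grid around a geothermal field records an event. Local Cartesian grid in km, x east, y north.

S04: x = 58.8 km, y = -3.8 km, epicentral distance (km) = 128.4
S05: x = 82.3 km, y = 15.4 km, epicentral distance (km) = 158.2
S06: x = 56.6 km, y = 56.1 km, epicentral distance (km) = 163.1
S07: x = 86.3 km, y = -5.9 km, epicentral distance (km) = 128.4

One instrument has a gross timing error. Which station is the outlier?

Solve using three stations at a time. Using S04, S05, S06 (subtract circle equations pairwise → linear system) gives (x, y) ≈ (-55.4, -62.4).
Distances from that point to each station vs reported:
  S04: calculated 128.4 vs reported 128.4 → residual 0.0 km
  S05: calculated 158.2 vs reported 158.2 → residual 0.0 km
  S06: calculated 163.1 vs reported 163.1 → residual 0.0 km
  S07: calculated 152.6 vs reported 128.4 → residual 24.2 km
S04, S05, S06 are mutually consistent (residuals ≈ 0); S07 is off by 24.2 km.

S07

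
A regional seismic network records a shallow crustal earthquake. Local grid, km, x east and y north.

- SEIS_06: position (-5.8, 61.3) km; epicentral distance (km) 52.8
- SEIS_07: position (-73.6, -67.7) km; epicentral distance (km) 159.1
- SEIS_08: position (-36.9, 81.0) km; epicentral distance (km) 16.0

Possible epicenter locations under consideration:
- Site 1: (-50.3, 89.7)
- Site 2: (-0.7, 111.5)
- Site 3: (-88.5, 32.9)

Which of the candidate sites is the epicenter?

Site 1

For each candidate, compare |candidate − station| to the reported distance:
Site 1: residuals SEIS_06 0.0, SEIS_07 0.0, SEIS_08 0.0 → max 0.0 km
Site 2: residuals SEIS_06 2.3, SEIS_07 34.4, SEIS_08 31.3 → max 34.4 km
Site 3: residuals SEIS_06 34.6, SEIS_07 57.4, SEIS_08 54.5 → max 57.4 km
Only Site 1 has all residuals ≈ 0.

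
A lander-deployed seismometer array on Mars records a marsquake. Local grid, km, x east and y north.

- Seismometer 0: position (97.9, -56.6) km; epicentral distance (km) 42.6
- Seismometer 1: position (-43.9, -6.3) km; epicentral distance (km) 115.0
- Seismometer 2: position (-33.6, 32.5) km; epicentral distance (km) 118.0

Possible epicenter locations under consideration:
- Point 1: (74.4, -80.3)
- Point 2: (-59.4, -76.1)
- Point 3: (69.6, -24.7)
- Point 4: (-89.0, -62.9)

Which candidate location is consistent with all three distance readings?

Point 3

For each candidate, compare |candidate − station| to the reported distance:
Point 1: residuals Seismometer 0 9.2, Seismometer 1 24.5, Seismometer 2 38.2 → max 38.2 km
Point 2: residuals Seismometer 0 115.9, Seismometer 1 43.5, Seismometer 2 6.4 → max 115.9 km
Point 3: residuals Seismometer 0 0.0, Seismometer 1 0.0, Seismometer 2 0.0 → max 0.0 km
Point 4: residuals Seismometer 0 144.4, Seismometer 1 42.6, Seismometer 2 7.7 → max 144.4 km
Only Point 3 has all residuals ≈ 0.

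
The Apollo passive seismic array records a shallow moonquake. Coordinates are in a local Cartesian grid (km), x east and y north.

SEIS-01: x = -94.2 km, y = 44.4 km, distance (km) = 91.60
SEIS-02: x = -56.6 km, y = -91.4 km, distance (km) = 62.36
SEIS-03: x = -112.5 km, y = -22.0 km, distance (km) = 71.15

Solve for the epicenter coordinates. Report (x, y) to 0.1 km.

-41.9 km east, -30.8 km north

Circle about each station: (x + 94.2)² + (y − 44.4)² = 91.60²; (x + 56.6)² + (y + 91.4)² = 62.36²; (x + 112.5)² + (y + 22.0)² = 71.15².
Subtracting the SEIS-01 equation from the SEIS-02 and SEIS-03 equations removes the quadratic terms:
75.2 x − 271.6 y = 5214.31
-36.6 x − 132.8 y = 5623.49
Solving the 2×2 system: x ≈ -41.9, y ≈ -30.8 km.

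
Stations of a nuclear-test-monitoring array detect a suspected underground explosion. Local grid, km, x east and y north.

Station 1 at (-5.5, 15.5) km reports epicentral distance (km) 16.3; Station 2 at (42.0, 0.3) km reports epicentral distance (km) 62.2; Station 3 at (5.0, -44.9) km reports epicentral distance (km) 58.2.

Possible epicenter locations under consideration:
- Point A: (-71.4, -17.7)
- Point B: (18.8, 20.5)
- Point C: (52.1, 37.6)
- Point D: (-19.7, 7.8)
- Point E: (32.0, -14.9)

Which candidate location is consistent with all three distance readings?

Point D

For each candidate, compare |candidate − station| to the reported distance:
Point A: residuals Station 1 57.5, Station 2 52.6, Station 3 22.9 → max 57.5 km
Point B: residuals Station 1 8.5, Station 2 31.4, Station 3 8.6 → max 31.4 km
Point C: residuals Station 1 45.4, Station 2 23.6, Station 3 36.8 → max 45.4 km
Point D: residuals Station 1 0.1, Station 2 0.0, Station 3 0.0 → max 0.1 km
Point E: residuals Station 1 32.0, Station 2 44.0, Station 3 17.8 → max 44.0 km
Only Point D has all residuals ≈ 0.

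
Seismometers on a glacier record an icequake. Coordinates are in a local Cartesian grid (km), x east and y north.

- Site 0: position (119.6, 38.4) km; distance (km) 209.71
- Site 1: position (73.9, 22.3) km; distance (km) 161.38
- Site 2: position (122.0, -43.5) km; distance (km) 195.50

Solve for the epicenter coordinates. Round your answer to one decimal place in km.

(-73.5, -43.4)

Circle about each station: (x − 119.6)² + (y − 38.4)² = 209.71²; (x − 73.9)² + (y − 22.3)² = 161.38²; (x − 122.0)² + (y + 43.5)² = 195.50².
Subtracting the Site 0 equation from the Site 1 and Site 2 equations removes the quadratic terms:
-91.4 x − 32.2 y = 8114.56
4.8 x − 163.8 y = 6755.56
Solving the 2×2 system: x ≈ -73.5, y ≈ -43.4 km.
Check against Site 0 (with the unrounded x, y): √((x − 119.6)²+(y − 38.4)²) = 209.70 ≈ 209.71 km. ✓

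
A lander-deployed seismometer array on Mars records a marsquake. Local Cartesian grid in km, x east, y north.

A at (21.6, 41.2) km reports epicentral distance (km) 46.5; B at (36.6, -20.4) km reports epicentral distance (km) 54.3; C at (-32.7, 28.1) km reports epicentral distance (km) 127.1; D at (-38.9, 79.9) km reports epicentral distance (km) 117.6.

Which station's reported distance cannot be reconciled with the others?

C

Solve using three stations at a time. Using A, B, D (subtract circle equations pairwise → linear system) gives (x, y) ≈ (65.4, 25.6).
Distances from that point to each station vs reported:
  A: calculated 46.5 vs reported 46.5 → residual 0.0 km
  B: calculated 54.3 vs reported 54.3 → residual 0.0 km
  C: calculated 98.2 vs reported 127.1 → residual 28.9 km
  D: calculated 117.6 vs reported 117.6 → residual 0.0 km
A, B, D are mutually consistent (residuals ≈ 0); C is off by 28.9 km.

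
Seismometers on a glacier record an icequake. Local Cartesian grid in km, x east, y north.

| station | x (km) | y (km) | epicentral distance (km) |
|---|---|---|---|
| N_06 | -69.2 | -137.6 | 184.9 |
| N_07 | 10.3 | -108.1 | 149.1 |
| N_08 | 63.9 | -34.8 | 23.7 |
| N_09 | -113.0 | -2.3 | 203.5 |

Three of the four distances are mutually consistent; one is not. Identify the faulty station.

Solve using three stations at a time. Using N_06, N_08, N_09 (subtract circle equations pairwise → linear system) gives (x, y) ≈ (87.2, -38.9).
Distances from that point to each station vs reported:
  N_06: calculated 184.9 vs reported 184.9 → residual 0.0 km
  N_07: calculated 103.4 vs reported 149.1 → residual 45.7 km
  N_08: calculated 23.6 vs reported 23.7 → residual 0.1 km
  N_09: calculated 203.5 vs reported 203.5 → residual 0.0 km
N_06, N_08, N_09 are mutually consistent (residuals ≈ 0); N_07 is off by 45.7 km.

N_07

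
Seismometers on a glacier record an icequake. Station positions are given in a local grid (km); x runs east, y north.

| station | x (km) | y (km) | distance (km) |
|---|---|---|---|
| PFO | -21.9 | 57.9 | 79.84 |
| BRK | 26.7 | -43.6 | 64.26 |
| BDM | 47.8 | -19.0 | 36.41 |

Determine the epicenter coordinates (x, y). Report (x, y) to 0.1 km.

x ≈ 46.9 km, y ≈ 17.4 km

Circle about each station: (x + 21.9)² + (y − 57.9)² = 79.84²; (x − 26.7)² + (y + 43.6)² = 64.26²; (x − 47.8)² + (y + 19.0)² = 36.41².
Subtracting the PFO equation from the BRK and BDM equations removes the quadratic terms:
97.2 x − 203.0 y = 1026.91
139.4 x − 153.8 y = 3862.56
Solving the 2×2 system: x ≈ 46.9, y ≈ 17.4 km.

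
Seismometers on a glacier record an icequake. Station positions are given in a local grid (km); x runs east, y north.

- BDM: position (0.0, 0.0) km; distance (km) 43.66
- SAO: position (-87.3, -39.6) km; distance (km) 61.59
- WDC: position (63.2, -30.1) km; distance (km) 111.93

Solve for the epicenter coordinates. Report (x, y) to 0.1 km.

Circle about each station: x² + y² = 43.66²; (x + 87.3)² + (y + 39.6)² = 61.59²; (x − 63.2)² + (y + 30.1)² = 111.93².
Subtracting pairs of circle equations eliminates x²+y² and gives linear equations (the radical axes):
-174.6 x − 79.2 y = 7302.32
126.4 x − 60.2 y = -5721.88
Solving the 2×2 system: x ≈ -43.5, y ≈ 3.7 km.
Check against BDM (with the unrounded x, y): √(x²+y²) = 43.66 ≈ 43.66 km. ✓

x ≈ -43.5 km, y ≈ 3.7 km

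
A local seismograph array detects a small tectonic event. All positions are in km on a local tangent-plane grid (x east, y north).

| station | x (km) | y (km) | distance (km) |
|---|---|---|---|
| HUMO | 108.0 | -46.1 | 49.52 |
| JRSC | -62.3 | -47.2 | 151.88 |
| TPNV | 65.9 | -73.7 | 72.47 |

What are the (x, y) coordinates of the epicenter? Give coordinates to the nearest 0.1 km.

Circle about each station: (x − 108.0)² + (y + 46.1)² = 49.52²; (x + 62.3)² + (y + 47.2)² = 151.88²; (x − 65.9)² + (y + 73.7)² = 72.47².
Subtracting pairs of circle equations eliminates x²+y² and gives linear equations (the radical axes):
-340.6 x − 2.2 y = -28295.38
-84.2 x − 55.2 y = -6814.38
Solving the 2×2 system: x ≈ 83.1, y ≈ -3.3 km.
Check against HUMO (with the unrounded x, y): √((x − 108.0)²+(y + 46.1)²) = 49.52 ≈ 49.52 km. ✓

x ≈ 83.1 km, y ≈ -3.3 km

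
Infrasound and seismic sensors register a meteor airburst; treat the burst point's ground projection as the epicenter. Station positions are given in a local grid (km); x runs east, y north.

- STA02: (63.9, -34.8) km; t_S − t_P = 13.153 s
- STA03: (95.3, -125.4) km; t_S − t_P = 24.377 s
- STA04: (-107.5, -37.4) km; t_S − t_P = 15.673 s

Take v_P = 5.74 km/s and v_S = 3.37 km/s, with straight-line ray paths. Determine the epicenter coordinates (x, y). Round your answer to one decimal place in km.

-8.9 km east, 44.1 km north

Distance from S−P lag: d = Δt · v_P v_S / (v_P − v_S) = Δt · (5.74·3.37)/(5.74−3.37) ≈ 8.1619·Δt.
So d_STA02 = 107.35, d_STA03 = 198.96, d_STA04 = 127.92 km.
Circle about each station: (x − 63.9)² + (y + 34.8)² = 107.35²; (x − 95.3)² + (y + 125.4)² = 198.96²; (x + 107.5)² + (y + 37.4)² = 127.92².
Subtracting the STA02 equation from the STA03 and STA04 equations removes the quadratic terms:
62.8 x − 181.2 y = -8548.06
-342.8 x − 5.2 y = 2821.26
Solving the 2×2 system: x ≈ -8.9, y ≈ 44.1 km.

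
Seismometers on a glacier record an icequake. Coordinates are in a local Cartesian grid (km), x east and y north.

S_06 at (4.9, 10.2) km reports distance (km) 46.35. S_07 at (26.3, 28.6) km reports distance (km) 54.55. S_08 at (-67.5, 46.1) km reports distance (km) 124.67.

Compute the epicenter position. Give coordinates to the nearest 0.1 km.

Circle about each station: (x − 4.9)² + (y − 10.2)² = 46.35²; (x − 26.3)² + (y − 28.6)² = 54.55²; (x + 67.5)² + (y − 46.1)² = 124.67².
Subtracting the S_06 equation from the S_07 and S_08 equations removes the quadratic terms:
42.8 x + 36.8 y = 554.22
-144.8 x + 71.8 y = -6840.88
Solving the 2×2 system: x ≈ 34.7, y ≈ -25.3 km.

x ≈ 34.7 km, y ≈ -25.3 km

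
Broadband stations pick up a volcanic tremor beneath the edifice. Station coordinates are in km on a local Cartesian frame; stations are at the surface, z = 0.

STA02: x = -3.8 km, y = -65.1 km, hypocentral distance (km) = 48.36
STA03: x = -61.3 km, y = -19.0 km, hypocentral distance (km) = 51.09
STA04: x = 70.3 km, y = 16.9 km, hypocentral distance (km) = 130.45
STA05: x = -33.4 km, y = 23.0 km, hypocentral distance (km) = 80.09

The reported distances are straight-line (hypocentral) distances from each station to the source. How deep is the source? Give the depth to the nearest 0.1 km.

depth ≈ 32.1 km

Each station gives a sphere (x−x_i)² + (y−y_i)² + z² = d_i² (stations at z=0).
Subtracting the STA02 sphere from STA03 and STA04: z² cancels, leaving linear equations in x and y:
-115.0 x + 92.2 y = -405.26
148.2 x + 164.0 y = -13703.26
Solving: x ≈ -36.803, y ≈ -50.299 km (keep extra digits for the depth step; rounded: -36.8, -50.3).
Then from the STA02 sphere: z² = 48.36² − (x + 3.8)² − (y + 65.1)² with x = -36.803, y = -50.299, so z ≈ 32.100 ≈ 32.1 km.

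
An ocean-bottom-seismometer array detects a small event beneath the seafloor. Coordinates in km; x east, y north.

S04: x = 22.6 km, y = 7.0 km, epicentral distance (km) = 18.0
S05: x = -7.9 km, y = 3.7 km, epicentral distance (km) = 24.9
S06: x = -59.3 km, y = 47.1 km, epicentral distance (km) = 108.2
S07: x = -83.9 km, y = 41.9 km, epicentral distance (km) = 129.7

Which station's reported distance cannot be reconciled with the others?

Solve using three stations at a time. Using S04, S06, S07 (subtract circle equations pairwise → linear system) gives (x, y) ≈ (40.6, 5.5).
Distances from that point to each station vs reported:
  S04: calculated 18.1 vs reported 18.0 → residual 0.1 km
  S05: calculated 48.5 vs reported 24.9 → residual 23.6 km
  S06: calculated 108.2 vs reported 108.2 → residual 0.0 km
  S07: calculated 129.7 vs reported 129.7 → residual 0.0 km
S04, S06, S07 are mutually consistent (residuals ≈ 0); S05 is off by 23.6 km.

S05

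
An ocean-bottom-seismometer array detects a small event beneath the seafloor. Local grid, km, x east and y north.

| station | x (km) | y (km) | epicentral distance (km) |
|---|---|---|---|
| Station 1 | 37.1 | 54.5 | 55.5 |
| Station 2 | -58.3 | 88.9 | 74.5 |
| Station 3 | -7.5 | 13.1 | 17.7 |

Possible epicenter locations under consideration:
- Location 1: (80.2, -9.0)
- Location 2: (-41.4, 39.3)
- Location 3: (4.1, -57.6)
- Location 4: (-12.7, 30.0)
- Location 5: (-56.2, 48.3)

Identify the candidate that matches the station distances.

For each candidate, compare |candidate − station| to the reported distance:
Location 1: residuals Station 1 21.2, Station 2 95.1, Station 3 72.7 → max 95.1 km
Location 2: residuals Station 1 24.5, Station 2 22.1, Station 3 25.1 → max 25.1 km
Location 3: residuals Station 1 61.4, Station 2 84.7, Station 3 53.9 → max 84.7 km
Location 4: residuals Station 1 0.0, Station 2 0.0, Station 3 0.0 → max 0.0 km
Location 5: residuals Station 1 38.0, Station 2 33.8, Station 3 42.4 → max 42.4 km
Only Location 4 has all residuals ≈ 0.

Location 4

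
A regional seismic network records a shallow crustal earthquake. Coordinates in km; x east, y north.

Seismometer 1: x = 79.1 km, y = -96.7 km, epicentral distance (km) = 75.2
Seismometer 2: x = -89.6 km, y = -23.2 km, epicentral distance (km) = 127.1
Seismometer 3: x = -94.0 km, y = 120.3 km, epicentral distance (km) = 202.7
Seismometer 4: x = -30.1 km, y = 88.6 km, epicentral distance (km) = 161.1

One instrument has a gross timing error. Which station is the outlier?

Seismometer 4

Solve using three stations at a time. Using Seismometer 1, Seismometer 2, Seismometer 3 (subtract circle equations pairwise → linear system) gives (x, y) ≈ (37.0, -34.4).
Distances from that point to each station vs reported:
  Seismometer 1: calculated 75.2 vs reported 75.2 → residual 0.0 km
  Seismometer 2: calculated 127.1 vs reported 127.1 → residual 0.0 km
  Seismometer 3: calculated 202.7 vs reported 202.7 → residual 0.0 km
  Seismometer 4: calculated 140.1 vs reported 161.1 → residual 21.0 km
Seismometer 1, Seismometer 2, Seismometer 3 are mutually consistent (residuals ≈ 0); Seismometer 4 is off by 21.0 km.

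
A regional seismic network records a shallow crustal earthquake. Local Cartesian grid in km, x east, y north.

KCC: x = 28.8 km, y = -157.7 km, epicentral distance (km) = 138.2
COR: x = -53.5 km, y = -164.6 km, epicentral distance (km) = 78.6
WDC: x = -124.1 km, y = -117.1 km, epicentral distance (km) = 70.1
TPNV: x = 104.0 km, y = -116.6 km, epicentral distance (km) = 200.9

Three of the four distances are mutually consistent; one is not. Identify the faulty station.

Solve using three stations at a time. Using KCC, COR, TPNV (subtract circle equations pairwise → linear system) gives (x, y) ≈ (-96.1, -98.5).
Distances from that point to each station vs reported:
  KCC: calculated 138.2 vs reported 138.2 → residual 0.0 km
  COR: calculated 78.7 vs reported 78.6 → residual 0.1 km
  WDC: calculated 33.6 vs reported 70.1 → residual 36.5 km
  TPNV: calculated 200.9 vs reported 200.9 → residual 0.0 km
KCC, COR, TPNV are mutually consistent (residuals ≈ 0); WDC is off by 36.5 km.

WDC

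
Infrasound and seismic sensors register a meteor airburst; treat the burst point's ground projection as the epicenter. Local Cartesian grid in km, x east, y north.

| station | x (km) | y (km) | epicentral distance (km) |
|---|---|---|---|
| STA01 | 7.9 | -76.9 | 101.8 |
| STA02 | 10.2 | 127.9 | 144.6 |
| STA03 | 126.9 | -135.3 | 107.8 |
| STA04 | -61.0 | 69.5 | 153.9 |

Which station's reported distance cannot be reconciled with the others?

STA03

Solve using three stations at a time. Using STA01, STA02, STA04 (subtract circle equations pairwise → linear system) gives (x, y) ≈ (75.9, -1.0).
Distances from that point to each station vs reported:
  STA01: calculated 101.9 vs reported 101.8 → residual 0.1 km
  STA02: calculated 144.7 vs reported 144.6 → residual 0.1 km
  STA03: calculated 143.7 vs reported 107.8 → residual 35.9 km
  STA04: calculated 154.0 vs reported 153.9 → residual 0.1 km
STA01, STA02, STA04 are mutually consistent (residuals ≈ 0); STA03 is off by 35.9 km.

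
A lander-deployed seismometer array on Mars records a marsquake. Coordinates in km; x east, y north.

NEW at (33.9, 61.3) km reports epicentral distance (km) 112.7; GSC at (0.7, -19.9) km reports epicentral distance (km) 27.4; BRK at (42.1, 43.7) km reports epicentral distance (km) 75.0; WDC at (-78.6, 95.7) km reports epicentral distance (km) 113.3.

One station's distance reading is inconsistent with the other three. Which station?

NEW

Solve using three stations at a time. Using GSC, BRK, WDC (subtract circle equations pairwise → linear system) gives (x, y) ≈ (-18.6, -0.4).
Distances from that point to each station vs reported:
  NEW: calculated 81.0 vs reported 112.7 → residual 31.7 km
  GSC: calculated 27.4 vs reported 27.4 → residual 0.0 km
  BRK: calculated 75.0 vs reported 75.0 → residual 0.0 km
  WDC: calculated 113.3 vs reported 113.3 → residual 0.0 km
GSC, BRK, WDC are mutually consistent (residuals ≈ 0); NEW is off by 31.7 km.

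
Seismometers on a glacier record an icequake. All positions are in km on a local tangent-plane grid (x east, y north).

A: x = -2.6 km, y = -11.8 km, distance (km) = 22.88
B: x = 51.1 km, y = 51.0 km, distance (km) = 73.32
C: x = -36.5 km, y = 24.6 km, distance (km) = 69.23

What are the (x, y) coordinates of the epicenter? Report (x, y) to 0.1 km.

20.0 km east, -15.4 km north

Circle about each station: (x + 2.6)² + (y + 11.8)² = 22.88²; (x − 51.1)² + (y − 51.0)² = 73.32²; (x + 36.5)² + (y − 24.6)² = 69.23².
Subtracting the A equation from the B and C equations removes the quadratic terms:
107.4 x + 125.6 y = 213.88
-67.8 x + 72.8 y = -2477.89
Solving the 2×2 system: x ≈ 20.0, y ≈ -15.4 km.
Check against A (with the unrounded x, y): √((x + 2.6)²+(y + 11.8)²) = 22.89 ≈ 22.88 km. ✓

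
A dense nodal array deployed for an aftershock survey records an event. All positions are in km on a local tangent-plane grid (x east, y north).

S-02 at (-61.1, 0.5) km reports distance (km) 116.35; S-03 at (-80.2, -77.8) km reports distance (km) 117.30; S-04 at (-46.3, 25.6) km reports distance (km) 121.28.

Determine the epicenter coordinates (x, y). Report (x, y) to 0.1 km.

36.2 km east, -63.3 km north

Circle about each station: (x + 61.1)² + (y − 0.5)² = 116.35²; (x + 80.2)² + (y + 77.8)² = 117.30²; (x + 46.3)² + (y − 25.6)² = 121.28².
Subtracting pairs of circle equations eliminates x²+y² and gives linear equations (the radical axes):
-38.2 x − 156.6 y = 8529.45
29.6 x + 50.2 y = -2105.93
Solving the 2×2 system: x ≈ 36.2, y ≈ -63.3 km.
Check against S-02 (with the unrounded x, y): √((x + 61.1)²+(y − 0.5)²) = 116.35 ≈ 116.35 km. ✓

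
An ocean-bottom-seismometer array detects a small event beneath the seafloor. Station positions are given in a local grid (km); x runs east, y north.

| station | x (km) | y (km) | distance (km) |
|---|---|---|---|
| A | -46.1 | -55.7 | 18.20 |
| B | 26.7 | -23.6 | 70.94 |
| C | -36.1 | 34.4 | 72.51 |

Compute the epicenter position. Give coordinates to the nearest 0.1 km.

x ≈ -42.8 km, y ≈ -37.8 km

Circle about each station: (x + 46.1)² + (y + 55.7)² = 18.20²; (x − 26.7)² + (y + 23.6)² = 70.94²; (x + 36.1)² + (y − 34.4)² = 72.51².
Subtracting pairs of circle equations eliminates x²+y² and gives linear equations (the radical axes):
145.6 x + 64.2 y = -8659.09
20.0 x + 180.2 y = -7667.59
Solving the 2×2 system: x ≈ -42.8, y ≈ -37.8 km.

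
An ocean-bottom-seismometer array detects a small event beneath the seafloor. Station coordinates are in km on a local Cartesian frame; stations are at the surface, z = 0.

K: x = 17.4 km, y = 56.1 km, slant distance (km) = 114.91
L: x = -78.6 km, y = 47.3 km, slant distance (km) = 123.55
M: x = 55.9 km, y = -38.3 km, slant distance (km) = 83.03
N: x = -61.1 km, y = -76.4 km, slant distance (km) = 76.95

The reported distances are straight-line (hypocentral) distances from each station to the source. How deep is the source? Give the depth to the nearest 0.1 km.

z ≈ 48.7 km

Each station gives a sphere (x−x_i)² + (y−y_i)² + z² = d_i² (stations at z=0).
Subtracting the K sphere from L and M: z² cancels, leaving linear equations in x and y:
-192.0 x − 17.6 y = 2904.99
77.0 x − 188.8 y = 7452.06
Solving: x ≈ -11.097, y ≈ -43.996 km (keep extra digits for the depth step; rounded: -11.1, -44.0).
Then from the K sphere: z² = 114.91² − (x − 17.4)² − (y − 56.1)² with x = -11.097, y = -43.996, so z ≈ 48.714 ≈ 48.7 km.
Check against N (with the unrounded solution): distance 76.96 ≈ 76.95 km. ✓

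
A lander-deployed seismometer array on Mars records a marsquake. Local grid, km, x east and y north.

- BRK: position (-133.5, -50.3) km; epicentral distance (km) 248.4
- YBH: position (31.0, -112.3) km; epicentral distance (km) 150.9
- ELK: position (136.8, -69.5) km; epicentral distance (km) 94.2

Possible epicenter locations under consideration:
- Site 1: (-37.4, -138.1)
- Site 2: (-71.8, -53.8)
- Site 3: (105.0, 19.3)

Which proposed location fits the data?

Site 3

For each candidate, compare |candidate − station| to the reported distance:
Site 1: residuals BRK 118.2, YBH 77.8, ELK 93.0 → max 118.2 km
Site 2: residuals BRK 186.6, YBH 32.6, ELK 115.0 → max 186.6 km
Site 3: residuals BRK 0.0, YBH 0.1, ELK 0.1 → max 0.1 km
Only Site 3 has all residuals ≈ 0.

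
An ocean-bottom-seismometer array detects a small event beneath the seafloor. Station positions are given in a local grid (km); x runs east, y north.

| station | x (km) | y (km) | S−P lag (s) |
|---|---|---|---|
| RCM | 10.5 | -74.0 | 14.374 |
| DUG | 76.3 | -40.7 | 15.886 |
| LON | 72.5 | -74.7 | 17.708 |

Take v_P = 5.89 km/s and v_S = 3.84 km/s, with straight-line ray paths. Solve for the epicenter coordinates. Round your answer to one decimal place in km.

Distance from S−P lag: d = Δt · v_P v_S / (v_P − v_S) = Δt · (5.89·3.84)/(5.89−3.84) ≈ 11.0330·Δt.
So d_RCM = 158.59, d_DUG = 175.27, d_LON = 195.37 km.
Circle about each station: (x − 10.5)² + (y + 74.0)² = 158.59²; (x − 76.3)² + (y + 40.7)² = 175.27²; (x − 72.5)² + (y + 74.7)² = 195.37².
Subtracting the RCM equation from the DUG and LON equations removes the quadratic terms:
131.6 x + 66.6 y = -3676.85
124.0 x − 1.4 y = -7768.56
Solving the 2×2 system: x ≈ -61.9, y ≈ 67.1 km.

-61.9 km east, 67.1 km north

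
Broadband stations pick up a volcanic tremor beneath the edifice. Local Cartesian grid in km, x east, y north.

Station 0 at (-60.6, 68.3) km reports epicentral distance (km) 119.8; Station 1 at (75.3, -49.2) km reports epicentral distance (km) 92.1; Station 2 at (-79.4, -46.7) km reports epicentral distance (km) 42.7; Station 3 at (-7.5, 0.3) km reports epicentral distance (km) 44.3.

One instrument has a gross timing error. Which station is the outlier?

Solve using three stations at a time. Using Station 0, Station 1, Station 3 (subtract circle equations pairwise → linear system) gives (x, y) ≈ (-16.7, -43.3).
Distances from that point to each station vs reported:
  Station 0: calculated 119.9 vs reported 119.8 → residual 0.1 km
  Station 1: calculated 92.2 vs reported 92.1 → residual 0.1 km
  Station 2: calculated 62.8 vs reported 42.7 → residual 20.1 km
  Station 3: calculated 44.5 vs reported 44.3 → residual 0.2 km
Station 0, Station 1, Station 3 are mutually consistent (residuals ≈ 0); Station 2 is off by 20.1 km.

Station 2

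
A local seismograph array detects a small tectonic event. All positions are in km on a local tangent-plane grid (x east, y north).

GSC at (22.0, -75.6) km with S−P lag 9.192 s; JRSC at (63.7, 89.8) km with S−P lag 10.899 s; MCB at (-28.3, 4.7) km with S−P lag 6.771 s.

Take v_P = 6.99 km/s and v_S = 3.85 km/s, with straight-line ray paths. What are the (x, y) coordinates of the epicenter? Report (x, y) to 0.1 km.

x ≈ 29.7 km, y ≈ 2.8 km

Distance from S−P lag: d = Δt · v_P v_S / (v_P − v_S) = Δt · (6.99·3.85)/(6.99−3.85) ≈ 8.5705·Δt.
So d_GSC = 78.78, d_JRSC = 93.41, d_MCB = 58.03 km.
Circle about each station: (x − 22.0)² + (y + 75.6)² = 78.78²; (x − 63.7)² + (y − 89.8)² = 93.41²; (x + 28.3)² + (y − 4.7)² = 58.03².
Subtracting pairs of circle equations eliminates x²+y² and gives linear equations (the radical axes):
83.4 x + 330.8 y = 3403.23
-100.6 x + 160.6 y = -2537.57
Solving the 2×2 system: x ≈ 29.7, y ≈ 2.8 km.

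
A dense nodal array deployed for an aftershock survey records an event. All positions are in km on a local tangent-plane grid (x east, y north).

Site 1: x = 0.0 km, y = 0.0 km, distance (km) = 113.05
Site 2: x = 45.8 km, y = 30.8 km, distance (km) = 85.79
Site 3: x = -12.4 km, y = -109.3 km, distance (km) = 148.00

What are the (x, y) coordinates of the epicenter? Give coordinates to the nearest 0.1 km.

Circle about each station: x² + y² = 113.05²; (x − 45.8)² + (y − 30.8)² = 85.79²; (x + 12.4)² + (y + 109.3)² = 148.00².
Subtracting the Site 1 equation from the Site 2 and Site 3 equations removes the quadratic terms:
91.6 x + 61.6 y = 8466.66
-24.8 x − 218.6 y = 2976.55
Solving the 2×2 system: x ≈ 110.0, y ≈ -26.1 km.

(110.0, -26.1)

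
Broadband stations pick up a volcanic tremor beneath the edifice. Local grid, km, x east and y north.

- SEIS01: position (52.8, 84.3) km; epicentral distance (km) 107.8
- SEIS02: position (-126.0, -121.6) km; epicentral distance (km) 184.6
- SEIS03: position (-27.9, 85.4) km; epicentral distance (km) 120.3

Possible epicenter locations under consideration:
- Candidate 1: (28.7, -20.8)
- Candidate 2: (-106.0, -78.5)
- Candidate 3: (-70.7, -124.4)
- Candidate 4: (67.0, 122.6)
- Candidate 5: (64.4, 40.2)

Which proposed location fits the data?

For each candidate, compare |candidate − station| to the reported distance:
Candidate 1: residuals SEIS01 0.0, SEIS02 0.0, SEIS03 0.0 → max 0.0 km
Candidate 2: residuals SEIS01 119.6, SEIS02 137.1, SEIS03 61.3 → max 137.1 km
Candidate 3: residuals SEIS01 134.7, SEIS02 129.2, SEIS03 93.8 → max 134.7 km
Candidate 4: residuals SEIS01 67.0, SEIS02 126.7, SEIS03 18.4 → max 126.7 km
Candidate 5: residuals SEIS01 62.2, SEIS02 65.3, SEIS03 17.5 → max 65.3 km
Only Candidate 1 has all residuals ≈ 0.

Candidate 1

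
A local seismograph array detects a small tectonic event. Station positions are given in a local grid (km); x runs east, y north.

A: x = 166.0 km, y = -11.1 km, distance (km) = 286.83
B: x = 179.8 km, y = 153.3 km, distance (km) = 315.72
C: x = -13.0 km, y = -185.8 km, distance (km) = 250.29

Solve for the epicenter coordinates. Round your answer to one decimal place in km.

Circle about each station: (x − 166.0)² + (y + 11.1)² = 286.83²; (x − 179.8)² + (y − 153.3)² = 315.72²; (x + 13.0)² + (y + 185.8)² = 250.29².
Subtracting the A equation from the B and C equations removes the quadratic terms:
27.6 x + 328.8 y = 10742.05
-358.0 x − 349.4 y = 26637.79
Solving the 2×2 system: x ≈ -115.8, y ≈ 42.4 km.
Check against A (with the unrounded x, y): √((x − 166.0)²+(y + 11.1)²) = 286.81 ≈ 286.83 km. ✓

-115.8 km east, 42.4 km north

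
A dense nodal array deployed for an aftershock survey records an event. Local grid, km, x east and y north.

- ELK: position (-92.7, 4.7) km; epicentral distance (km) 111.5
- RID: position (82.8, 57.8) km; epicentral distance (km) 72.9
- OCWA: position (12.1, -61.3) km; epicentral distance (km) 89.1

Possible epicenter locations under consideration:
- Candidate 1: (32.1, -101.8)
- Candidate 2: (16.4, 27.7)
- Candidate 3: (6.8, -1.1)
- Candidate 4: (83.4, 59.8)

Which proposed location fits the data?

For each candidate, compare |candidate − station| to the reported distance:
Candidate 1: residuals ELK 52.6, RID 94.6, OCWA 43.9 → max 94.6 km
Candidate 2: residuals ELK 0.0, RID 0.0, OCWA 0.0 → max 0.0 km
Candidate 3: residuals ELK 11.8, RID 23.3, OCWA 28.7 → max 28.7 km
Candidate 4: residuals ELK 73.0, RID 70.8, OCWA 51.4 → max 73.0 km
Only Candidate 2 has all residuals ≈ 0.

Candidate 2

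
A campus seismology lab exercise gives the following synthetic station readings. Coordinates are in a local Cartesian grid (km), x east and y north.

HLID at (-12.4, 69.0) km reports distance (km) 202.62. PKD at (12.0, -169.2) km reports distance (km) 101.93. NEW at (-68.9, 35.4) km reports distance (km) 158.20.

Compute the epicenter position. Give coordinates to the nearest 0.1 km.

x ≈ -78.6 km, y ≈ -122.5 km

Circle about each station: (x + 12.4)² + (y − 69.0)² = 202.62²; (x − 12.0)² + (y + 169.2)² = 101.93²; (x + 68.9)² + (y − 35.4)² = 158.20².
Subtracting the HLID equation from the PKD and NEW equations removes the quadratic terms:
48.8 x − 476.4 y = 54523.02
-113.0 x − 67.2 y = 17113.23
Solving the 2×2 system: x ≈ -78.6, y ≈ -122.5 km.
Check against HLID (with the unrounded x, y): √((x + 12.4)²+(y − 69.0)²) = 202.62 ≈ 202.62 km. ✓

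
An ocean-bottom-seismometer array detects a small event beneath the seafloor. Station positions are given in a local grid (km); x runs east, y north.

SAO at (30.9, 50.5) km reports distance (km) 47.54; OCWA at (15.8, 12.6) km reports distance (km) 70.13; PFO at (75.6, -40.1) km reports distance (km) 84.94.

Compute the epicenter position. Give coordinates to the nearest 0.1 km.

Circle about each station: (x − 30.9)² + (y − 50.5)² = 47.54²; (x − 15.8)² + (y − 12.6)² = 70.13²; (x − 75.6)² + (y + 40.1)² = 84.94².
Subtracting the SAO equation from the OCWA and PFO equations removes the quadratic terms:
-30.2 x − 75.8 y = -5754.83
89.4 x − 181.2 y = -1136.44
Solving the 2×2 system: x ≈ 78.1, y ≈ 44.8 km.

(78.1, 44.8)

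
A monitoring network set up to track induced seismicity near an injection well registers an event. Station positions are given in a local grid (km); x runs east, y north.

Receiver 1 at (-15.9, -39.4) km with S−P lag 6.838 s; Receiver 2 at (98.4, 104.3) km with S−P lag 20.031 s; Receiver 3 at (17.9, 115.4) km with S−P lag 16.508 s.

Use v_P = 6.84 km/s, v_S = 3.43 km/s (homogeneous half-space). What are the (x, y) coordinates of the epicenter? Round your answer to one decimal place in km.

Distance from S−P lag: d = Δt · v_P v_S / (v_P − v_S) = Δt · (6.84·3.43)/(6.84−3.43) ≈ 6.8801·Δt.
So d_Receiver 1 = 47.05, d_Receiver 2 = 137.82, d_Receiver 3 = 113.58 km.
Circle about each station: (x + 15.9)² + (y + 39.4)² = 47.05²; (x − 98.4)² + (y − 104.3)² = 137.82²; (x − 17.9)² + (y − 115.4)² = 113.58².
Subtracting the Receiver 1 equation from the Receiver 2 and Receiver 3 equations removes the quadratic terms:
228.6 x + 287.4 y = 1975.23
67.6 x + 309.6 y = 1145.69
Solving the 2×2 system: x ≈ 5.5, y ≈ 2.5 km.
Check against Receiver 1 (with the unrounded x, y): √((x + 15.9)²+(y + 39.4)²) = 47.05 ≈ 47.05 km. ✓

(5.5, 2.5)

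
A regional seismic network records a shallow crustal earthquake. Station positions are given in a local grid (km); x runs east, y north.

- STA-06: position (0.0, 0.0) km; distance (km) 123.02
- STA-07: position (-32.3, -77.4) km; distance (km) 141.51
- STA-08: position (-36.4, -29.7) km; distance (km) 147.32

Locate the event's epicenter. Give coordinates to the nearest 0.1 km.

Circle about each station: x² + y² = 123.02²; (x + 32.3)² + (y + 77.4)² = 141.51²; (x + 36.4)² + (y + 29.7)² = 147.32².
Subtracting the STA-06 equation from the STA-07 and STA-08 equations removes the quadratic terms:
-64.6 x − 154.8 y = 2142.89
-72.8 x − 59.4 y = -4362.21
Solving the 2×2 system: x ≈ 108.0, y ≈ -58.9 km.
Check against STA-06 (with the unrounded x, y): √(x²+y²) = 123.01 ≈ 123.02 km. ✓

108.0 km east, -58.9 km north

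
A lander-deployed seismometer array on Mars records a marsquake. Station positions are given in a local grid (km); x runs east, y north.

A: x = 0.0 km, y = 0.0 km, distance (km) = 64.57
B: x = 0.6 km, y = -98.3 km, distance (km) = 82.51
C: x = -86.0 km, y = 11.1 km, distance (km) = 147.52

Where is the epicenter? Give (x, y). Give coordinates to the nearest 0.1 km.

x ≈ 54.0 km, y ≈ -35.4 km

Circle about each station: x² + y² = 64.57²; (x − 0.6)² + (y + 98.3)² = 82.51²; (x + 86.0)² + (y − 11.1)² = 147.52².
Subtracting pairs of circle equations eliminates x²+y² and gives linear equations (the radical axes):
1.2 x − 196.6 y = 7024.63
-172.0 x + 22.2 y = -10073.66
Solving the 2×2 system: x ≈ 54.0, y ≈ -35.4 km.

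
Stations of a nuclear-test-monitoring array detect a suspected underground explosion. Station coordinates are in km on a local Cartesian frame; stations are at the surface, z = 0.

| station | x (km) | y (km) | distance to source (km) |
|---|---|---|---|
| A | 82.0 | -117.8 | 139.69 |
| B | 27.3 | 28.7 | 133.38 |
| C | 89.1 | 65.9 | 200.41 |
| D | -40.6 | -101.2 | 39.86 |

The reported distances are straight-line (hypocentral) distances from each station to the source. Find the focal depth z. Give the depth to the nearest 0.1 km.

z ≈ 30.8 km

Each station gives a sphere (x−x_i)² + (y−y_i)² + z² = d_i² (stations at z=0).
Subtracting the A sphere from B and C: z² cancels, leaving linear equations in x and y:
-109.4 x + 293.0 y = -17308.79
14.2 x + 367.4 y = -28970.09
Solving: x ≈ -48.000, y ≈ -76.996 km (keep extra digits for the depth step; rounded: -48.0, -77.0).
Then from the A sphere: z² = 139.69² − (x − 82.0)² − (y + 117.8)² with x = -48.000, y = -76.996, so z ≈ 30.795 ≈ 30.8 km.
Check against D (with the unrounded solution): distance 39.86 ≈ 39.86 km. ✓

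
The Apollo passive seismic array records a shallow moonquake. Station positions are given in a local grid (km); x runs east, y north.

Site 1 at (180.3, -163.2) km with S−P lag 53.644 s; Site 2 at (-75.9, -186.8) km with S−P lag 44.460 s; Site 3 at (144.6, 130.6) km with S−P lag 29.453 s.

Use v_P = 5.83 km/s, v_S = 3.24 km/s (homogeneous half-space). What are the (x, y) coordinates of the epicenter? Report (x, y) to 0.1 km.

(-70.1, 137.4)

Distance from S−P lag: d = Δt · v_P v_S / (v_P − v_S) = Δt · (5.83·3.24)/(5.83−3.24) ≈ 7.2931·Δt.
So d_Site 1 = 391.23, d_Site 2 = 324.25, d_Site 3 = 214.80 km.
Circle about each station: (x − 180.3)² + (y + 163.2)² = 391.23²; (x + 75.9)² + (y + 186.8)² = 324.25²; (x − 144.6)² + (y − 130.6)² = 214.80².
Subtracting pairs of circle equations eliminates x²+y² and gives linear equations (the radical axes):
-512.4 x − 47.2 y = 29435.57
-71.4 x + 587.6 y = 85745.06
Solving the 2×2 system: x ≈ -70.1, y ≈ 137.4 km.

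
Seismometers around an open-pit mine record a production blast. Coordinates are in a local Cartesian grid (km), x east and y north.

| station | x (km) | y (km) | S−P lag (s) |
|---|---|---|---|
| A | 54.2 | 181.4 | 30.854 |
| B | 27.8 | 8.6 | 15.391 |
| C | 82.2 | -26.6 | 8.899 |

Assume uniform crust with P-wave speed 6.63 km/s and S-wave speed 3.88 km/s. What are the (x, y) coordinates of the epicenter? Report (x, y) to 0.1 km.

Distance from S−P lag: d = Δt · v_P v_S / (v_P − v_S) = Δt · (6.63·3.88)/(6.63−3.88) ≈ 9.3543·Δt.
So d_A = 288.62, d_B = 143.97, d_C = 83.24 km.
Circle about each station: (x − 54.2)² + (y − 181.4)² = 288.62²; (x − 27.8)² + (y − 8.6)² = 143.97²; (x − 82.2)² + (y + 26.6)² = 83.24².
Subtracting pairs of circle equations eliminates x²+y² and gives linear equations (the radical axes):
-52.8 x − 345.6 y = 27577.34
56.0 x − 416.0 y = 47993.41
Solving the 2×2 system: x ≈ 123.8, y ≈ -98.7 km.

x ≈ 123.8 km, y ≈ -98.7 km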